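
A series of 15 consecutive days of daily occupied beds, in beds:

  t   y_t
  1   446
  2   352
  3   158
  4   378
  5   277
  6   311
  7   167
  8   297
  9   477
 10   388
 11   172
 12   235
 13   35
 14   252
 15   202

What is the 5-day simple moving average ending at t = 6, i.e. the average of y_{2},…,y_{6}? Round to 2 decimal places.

295.20

Sum of periods 2–6: 352 + 158 + 378 + 277 + 311 = 1476
Divide by 5: 1476 / 5 = 295.20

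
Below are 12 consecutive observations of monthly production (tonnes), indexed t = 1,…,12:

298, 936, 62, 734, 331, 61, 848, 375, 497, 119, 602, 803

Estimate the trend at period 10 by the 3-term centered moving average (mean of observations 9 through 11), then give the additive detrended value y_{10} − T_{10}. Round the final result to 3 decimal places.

Trend T_10 = (497 + 119 + 602) / 3 = 1218/3 = 406.00000
Detrended value: 119 − 406.00000 = -287.000

-287.000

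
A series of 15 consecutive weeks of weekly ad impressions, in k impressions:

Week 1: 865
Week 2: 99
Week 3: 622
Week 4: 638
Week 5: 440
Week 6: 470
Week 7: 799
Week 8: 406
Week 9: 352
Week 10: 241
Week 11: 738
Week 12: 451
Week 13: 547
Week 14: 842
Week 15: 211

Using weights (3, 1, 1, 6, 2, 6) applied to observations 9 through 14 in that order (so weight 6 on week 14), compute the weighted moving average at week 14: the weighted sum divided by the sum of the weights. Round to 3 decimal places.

573.000

Weighted sum: 3·352 + 1·241 + 1·738 + 6·451 + 2·547 + 6·842 = 1056 + 241 + 738 + 2706 + 1094 + 5052 = 10887
Weight total: 3 + 1 + 1 + 6 + 2 + 6 = 19
WMA = 10887 / 19 = 573.000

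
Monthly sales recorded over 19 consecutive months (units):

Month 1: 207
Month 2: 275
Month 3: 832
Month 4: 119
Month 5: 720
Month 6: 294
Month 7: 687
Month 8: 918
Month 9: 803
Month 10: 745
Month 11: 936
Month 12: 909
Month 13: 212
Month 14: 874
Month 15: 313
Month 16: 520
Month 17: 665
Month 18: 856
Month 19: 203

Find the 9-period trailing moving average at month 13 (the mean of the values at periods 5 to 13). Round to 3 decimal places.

691.556

Sum of periods 5–13: 720 + 294 + 687 + 918 + 803 + 745 + 936 + 909 + 212 = 6224
Divide by 9: 6224 / 9 = 691.556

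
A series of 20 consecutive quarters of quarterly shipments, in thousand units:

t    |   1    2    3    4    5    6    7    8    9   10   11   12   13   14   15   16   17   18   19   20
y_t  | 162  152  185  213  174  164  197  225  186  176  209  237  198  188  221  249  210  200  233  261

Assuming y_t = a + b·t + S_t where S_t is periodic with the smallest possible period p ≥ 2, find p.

4

First differences y_{t+1} − y_t: -10, 33, 28, -39, -10, 33, 28, -39, -10, 33, …
The difference pattern repeats every 4 terms and not for any smaller step, so p = 4.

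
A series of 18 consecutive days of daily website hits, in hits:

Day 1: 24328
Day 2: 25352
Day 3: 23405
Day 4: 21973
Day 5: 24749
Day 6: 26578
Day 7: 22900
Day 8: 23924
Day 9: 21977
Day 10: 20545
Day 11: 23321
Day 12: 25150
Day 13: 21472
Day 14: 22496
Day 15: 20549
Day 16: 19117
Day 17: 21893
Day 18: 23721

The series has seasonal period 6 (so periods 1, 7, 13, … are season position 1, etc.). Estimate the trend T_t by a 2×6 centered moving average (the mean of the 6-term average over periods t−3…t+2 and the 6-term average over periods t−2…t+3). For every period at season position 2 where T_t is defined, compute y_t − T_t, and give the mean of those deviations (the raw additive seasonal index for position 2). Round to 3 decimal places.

597.500

Season position 2 occurs at t = 8, 14 (where T_t is defined).
t=8: T_8 = 23326.50000; y_8 − T_8 = 23924 − 23326.50000 = 597.50000
t=14: T_14 = 21898.50000; y_14 − T_14 = 22496 − 21898.50000 = 597.50000
Mean deviation: (597.50000 + 597.50000) / 2 = 597.500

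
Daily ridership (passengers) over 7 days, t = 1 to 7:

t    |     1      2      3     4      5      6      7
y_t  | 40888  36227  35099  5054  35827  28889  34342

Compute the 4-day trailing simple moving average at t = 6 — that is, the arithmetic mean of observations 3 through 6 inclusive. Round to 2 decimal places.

Sum of periods 3–6: 35099 + 5054 + 35827 + 28889 = 104869
Divide by 4: 104869 / 4 = 26217.25

26217.25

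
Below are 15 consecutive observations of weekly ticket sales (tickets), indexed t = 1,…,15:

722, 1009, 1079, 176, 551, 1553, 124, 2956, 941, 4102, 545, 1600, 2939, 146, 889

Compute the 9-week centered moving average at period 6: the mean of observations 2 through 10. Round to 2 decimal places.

Sum of periods 2–10: 1009 + 1079 + 176 + 551 + 1553 + 124 + 2956 + 941 + 4102 = 12491
Divide by 9: 12491 / 9 = 1387.89

1387.89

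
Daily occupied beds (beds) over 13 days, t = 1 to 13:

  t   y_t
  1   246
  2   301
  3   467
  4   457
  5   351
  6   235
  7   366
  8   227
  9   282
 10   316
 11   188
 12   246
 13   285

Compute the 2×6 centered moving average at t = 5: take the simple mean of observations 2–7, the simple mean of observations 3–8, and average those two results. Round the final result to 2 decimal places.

Sum over 2–7: 301 + 467 + 457 + 351 + 235 + 366 = 2177
Sum over 3–8: 467 + 457 + 351 + 235 + 366 + 227 = 2103
CMA at t=5 = (2177 + 2103) / (2·6) = 4280 / 12 = 356.67

356.67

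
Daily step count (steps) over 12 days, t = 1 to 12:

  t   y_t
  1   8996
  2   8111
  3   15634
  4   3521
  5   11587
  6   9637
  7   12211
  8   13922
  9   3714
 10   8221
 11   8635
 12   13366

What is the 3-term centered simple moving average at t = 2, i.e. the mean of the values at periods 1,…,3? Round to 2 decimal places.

10913.67

Sum of periods 1–3: 8996 + 8111 + 15634 = 32741
Divide by 3: 32741 / 3 = 10913.67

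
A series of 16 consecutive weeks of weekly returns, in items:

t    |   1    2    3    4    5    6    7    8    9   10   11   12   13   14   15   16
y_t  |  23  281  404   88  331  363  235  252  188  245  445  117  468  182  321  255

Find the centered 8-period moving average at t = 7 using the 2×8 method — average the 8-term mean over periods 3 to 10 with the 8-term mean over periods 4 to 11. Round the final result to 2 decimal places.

265.81

Sum over 3–10: 404 + 88 + 331 + 363 + 235 + 252 + 188 + 245 = 2106
Sum over 4–11: 88 + 331 + 363 + 235 + 252 + 188 + 245 + 445 = 2147
CMA at t=7 = (2106 + 2147) / (2·8) = 4253 / 16 = 265.81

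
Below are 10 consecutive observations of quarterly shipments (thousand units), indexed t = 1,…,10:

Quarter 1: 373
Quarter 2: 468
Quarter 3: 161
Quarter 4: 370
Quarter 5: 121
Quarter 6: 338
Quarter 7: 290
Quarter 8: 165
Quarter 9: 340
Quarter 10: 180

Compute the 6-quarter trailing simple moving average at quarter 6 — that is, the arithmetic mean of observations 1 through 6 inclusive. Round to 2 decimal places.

305.17

Sum of periods 1–6: 373 + 468 + 161 + 370 + 121 + 338 = 1831
Divide by 6: 1831 / 6 = 305.17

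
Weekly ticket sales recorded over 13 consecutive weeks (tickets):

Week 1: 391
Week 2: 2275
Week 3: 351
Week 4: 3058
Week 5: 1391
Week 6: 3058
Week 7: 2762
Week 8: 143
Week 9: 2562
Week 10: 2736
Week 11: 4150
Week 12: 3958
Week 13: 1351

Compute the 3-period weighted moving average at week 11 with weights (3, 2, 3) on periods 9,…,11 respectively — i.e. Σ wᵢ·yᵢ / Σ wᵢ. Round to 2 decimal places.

Weighted sum: 3·2562 + 2·2736 + 3·4150 = 7686 + 5472 + 12450 = 25608
Weight total: 3 + 2 + 3 = 8
WMA = 25608 / 8 = 3201.00

3201.00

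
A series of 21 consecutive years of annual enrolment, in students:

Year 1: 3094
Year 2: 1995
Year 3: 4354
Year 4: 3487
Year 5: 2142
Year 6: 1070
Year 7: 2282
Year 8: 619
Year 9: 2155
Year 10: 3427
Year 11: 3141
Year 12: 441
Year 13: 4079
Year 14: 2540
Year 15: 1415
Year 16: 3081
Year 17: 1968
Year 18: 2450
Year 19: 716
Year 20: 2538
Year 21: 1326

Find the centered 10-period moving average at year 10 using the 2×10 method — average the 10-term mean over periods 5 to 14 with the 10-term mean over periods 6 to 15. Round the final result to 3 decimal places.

2153.250

Sum over 5–14: 2142 + 1070 + 2282 + 619 + 2155 + 3427 + 3141 + 441 + 4079 + 2540 = 21896
Sum over 6–15: 1070 + 2282 + 619 + 2155 + 3427 + 3141 + 441 + 4079 + 2540 + 1415 = 21169
CMA at t=10 = (21896 + 21169) / (2·10) = 43065 / 20 = 2153.250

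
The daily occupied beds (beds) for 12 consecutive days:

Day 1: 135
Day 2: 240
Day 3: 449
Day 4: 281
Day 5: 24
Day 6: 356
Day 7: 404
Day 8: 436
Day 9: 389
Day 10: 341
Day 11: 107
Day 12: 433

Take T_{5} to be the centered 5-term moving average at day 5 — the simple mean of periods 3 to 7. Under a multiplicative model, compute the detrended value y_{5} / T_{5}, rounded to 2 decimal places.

0.08

Trend T_5 = (449 + 281 + 24 + 356 + 404) / 5 = 1514/5 = 302.8000
Ratio to trend: 24 / 302.8000 = 0.08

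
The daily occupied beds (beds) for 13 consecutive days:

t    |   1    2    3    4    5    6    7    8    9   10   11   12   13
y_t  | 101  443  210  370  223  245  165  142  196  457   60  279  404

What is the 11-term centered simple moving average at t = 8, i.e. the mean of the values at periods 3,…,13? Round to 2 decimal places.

250.09

Sum of periods 3–13: 210 + 370 + 223 + 245 + 165 + 142 + 196 + 457 + 60 + 279 + 404 = 2751
Divide by 11: 2751 / 11 = 250.09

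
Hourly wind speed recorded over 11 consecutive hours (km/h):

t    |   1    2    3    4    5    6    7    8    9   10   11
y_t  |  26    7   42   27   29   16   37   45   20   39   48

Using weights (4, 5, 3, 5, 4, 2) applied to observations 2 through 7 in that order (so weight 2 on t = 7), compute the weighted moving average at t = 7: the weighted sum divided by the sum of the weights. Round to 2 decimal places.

26.17

Weighted sum: 4·7 + 5·42 + 3·27 + 5·29 + 4·16 + 2·37 = 28 + 210 + 81 + 145 + 64 + 74 = 602
Weight total: 4 + 5 + 3 + 5 + 4 + 2 = 23
WMA = 602 / 23 = 26.17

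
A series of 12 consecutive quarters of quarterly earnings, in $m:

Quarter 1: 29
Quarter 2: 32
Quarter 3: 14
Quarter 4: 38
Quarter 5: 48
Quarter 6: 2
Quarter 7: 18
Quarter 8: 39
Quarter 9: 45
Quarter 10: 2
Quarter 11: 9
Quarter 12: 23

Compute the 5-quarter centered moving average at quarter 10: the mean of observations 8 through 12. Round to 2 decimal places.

23.60

Sum of periods 8–12: 39 + 45 + 2 + 9 + 23 = 118
Divide by 5: 118 / 5 = 23.60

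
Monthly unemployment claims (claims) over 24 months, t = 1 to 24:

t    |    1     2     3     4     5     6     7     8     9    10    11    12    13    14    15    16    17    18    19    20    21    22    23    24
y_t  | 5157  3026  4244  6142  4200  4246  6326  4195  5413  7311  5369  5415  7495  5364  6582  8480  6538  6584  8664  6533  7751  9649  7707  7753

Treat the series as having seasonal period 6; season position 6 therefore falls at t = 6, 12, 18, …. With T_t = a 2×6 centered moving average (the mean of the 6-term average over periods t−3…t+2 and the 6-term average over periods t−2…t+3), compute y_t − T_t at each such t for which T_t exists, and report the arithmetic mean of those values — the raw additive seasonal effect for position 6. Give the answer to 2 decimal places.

Season position 6 occurs at t = 6, 12, 18 (where T_t is defined).
t=6: T_6 = 4989.5833; y_6 − T_6 = 4246 − 4989.5833 = -743.5833
t=12: T_12 = 6158.5833; y_12 − T_12 = 5415 − 6158.5833 = -743.5833
t=18: T_18 = 7327.5833; y_18 − T_18 = 6584 − 7327.5833 = -743.5833
Mean deviation: (-743.5833 + -743.5833 + -743.5833) / 3 = -743.58

-743.58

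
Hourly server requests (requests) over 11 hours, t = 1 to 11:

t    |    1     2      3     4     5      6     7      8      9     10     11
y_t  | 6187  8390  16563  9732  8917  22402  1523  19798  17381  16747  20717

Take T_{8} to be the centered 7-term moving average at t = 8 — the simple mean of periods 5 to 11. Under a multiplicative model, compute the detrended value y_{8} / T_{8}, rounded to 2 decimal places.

1.29

Trend T_8 = (8917 + 22402 + 1523 + 19798 + 17381 + 16747 + 20717) / 7 = 107485/7 = 15355.0000
Ratio to trend: 19798 / 15355.0000 = 1.29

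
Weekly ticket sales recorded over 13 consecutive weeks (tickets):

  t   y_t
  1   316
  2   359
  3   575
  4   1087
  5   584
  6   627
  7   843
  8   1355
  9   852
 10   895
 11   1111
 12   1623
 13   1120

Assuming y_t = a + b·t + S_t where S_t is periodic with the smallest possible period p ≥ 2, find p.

4

First differences y_{t+1} − y_t: 43, 216, 512, -503, 43, 216, 512, -503, 43, 216, …
The difference pattern repeats every 4 terms and not for any smaller step, so p = 4.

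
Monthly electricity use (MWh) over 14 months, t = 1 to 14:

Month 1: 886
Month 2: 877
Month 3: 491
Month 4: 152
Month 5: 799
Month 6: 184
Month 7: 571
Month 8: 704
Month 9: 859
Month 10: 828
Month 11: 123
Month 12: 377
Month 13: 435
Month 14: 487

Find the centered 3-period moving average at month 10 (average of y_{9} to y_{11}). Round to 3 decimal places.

Sum of periods 9–11: 859 + 828 + 123 = 1810
Divide by 3: 1810 / 3 = 603.333

603.333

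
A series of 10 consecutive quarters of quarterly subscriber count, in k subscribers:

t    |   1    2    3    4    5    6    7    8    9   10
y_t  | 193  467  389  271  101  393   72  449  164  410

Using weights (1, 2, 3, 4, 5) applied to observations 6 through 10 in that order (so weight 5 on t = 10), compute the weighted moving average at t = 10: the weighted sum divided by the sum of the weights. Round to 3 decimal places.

Weighted sum: 1·393 + 2·72 + 3·449 + 4·164 + 5·410 = 393 + 144 + 1347 + 656 + 2050 = 4590
Weight total: 1 + 2 + 3 + 4 + 5 = 15
WMA = 4590 / 15 = 306.000

306.000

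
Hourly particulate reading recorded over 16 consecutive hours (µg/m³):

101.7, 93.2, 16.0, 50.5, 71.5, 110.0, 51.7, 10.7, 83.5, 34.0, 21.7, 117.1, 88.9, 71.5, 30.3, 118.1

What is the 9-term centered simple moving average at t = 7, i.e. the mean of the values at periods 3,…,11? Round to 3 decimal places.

Sum of periods 3–11: 16.0 + 50.5 + 71.5 + 110.0 + 51.7 + 10.7 + 83.5 + 34.0 + 21.7 = 449.6
Divide by 9: 449.6 / 9 = 49.956

49.956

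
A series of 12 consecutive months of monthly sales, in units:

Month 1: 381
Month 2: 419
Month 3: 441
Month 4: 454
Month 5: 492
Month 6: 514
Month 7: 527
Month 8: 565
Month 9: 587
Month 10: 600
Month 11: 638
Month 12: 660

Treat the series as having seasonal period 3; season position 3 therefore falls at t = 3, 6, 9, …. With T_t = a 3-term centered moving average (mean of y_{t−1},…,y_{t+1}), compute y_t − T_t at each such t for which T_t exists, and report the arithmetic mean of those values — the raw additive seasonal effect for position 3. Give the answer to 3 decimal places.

Season position 3 occurs at t = 3, 6, 9 (where T_t is defined).
t=3: T_3 = 438.00000; y_3 − T_3 = 441 − 438.00000 = 3.00000
t=6: T_6 = 511.00000; y_6 − T_6 = 514 − 511.00000 = 3.00000
t=9: T_9 = 584.00000; y_9 − T_9 = 587 − 584.00000 = 3.00000
Mean deviation: (3.00000 + 3.00000 + 3.00000) / 3 = 3.000

3.000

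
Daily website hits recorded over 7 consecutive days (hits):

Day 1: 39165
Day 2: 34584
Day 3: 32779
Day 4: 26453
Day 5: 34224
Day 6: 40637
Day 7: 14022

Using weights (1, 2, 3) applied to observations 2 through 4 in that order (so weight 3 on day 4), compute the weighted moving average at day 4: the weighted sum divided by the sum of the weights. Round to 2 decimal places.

Weighted sum: 1·34584 + 2·32779 + 3·26453 = 34584 + 65558 + 79359 = 179501
Weight total: 1 + 2 + 3 = 6
WMA = 179501 / 6 = 29916.83

29916.83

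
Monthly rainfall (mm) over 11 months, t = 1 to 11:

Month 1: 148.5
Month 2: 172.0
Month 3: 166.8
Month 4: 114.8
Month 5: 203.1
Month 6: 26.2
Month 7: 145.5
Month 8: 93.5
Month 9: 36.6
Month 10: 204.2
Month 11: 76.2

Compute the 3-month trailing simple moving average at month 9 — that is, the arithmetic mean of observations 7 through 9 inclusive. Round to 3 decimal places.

91.867

Sum of periods 7–9: 145.5 + 93.5 + 36.6 = 275.6
Divide by 3: 275.6 / 3 = 91.867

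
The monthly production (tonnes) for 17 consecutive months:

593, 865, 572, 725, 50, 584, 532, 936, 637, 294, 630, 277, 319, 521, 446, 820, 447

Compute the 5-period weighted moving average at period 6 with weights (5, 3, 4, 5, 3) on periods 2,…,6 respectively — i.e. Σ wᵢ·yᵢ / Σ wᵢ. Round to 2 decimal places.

Weighted sum: 5·865 + 3·572 + 4·725 + 5·50 + 3·584 = 4325 + 1716 + 2900 + 250 + 1752 = 10943
Weight total: 5 + 3 + 4 + 5 + 3 = 20
WMA = 10943 / 20 = 547.15

547.15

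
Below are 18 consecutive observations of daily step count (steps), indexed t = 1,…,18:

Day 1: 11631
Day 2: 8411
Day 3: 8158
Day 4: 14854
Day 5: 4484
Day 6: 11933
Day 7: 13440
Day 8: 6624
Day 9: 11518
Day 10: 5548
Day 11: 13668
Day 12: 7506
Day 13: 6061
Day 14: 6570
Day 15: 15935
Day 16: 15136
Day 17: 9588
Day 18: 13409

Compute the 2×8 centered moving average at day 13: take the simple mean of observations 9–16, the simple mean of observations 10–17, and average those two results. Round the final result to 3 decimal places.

10122.125

Sum over 9–16: 11518 + 5548 + 13668 + 7506 + 6061 + 6570 + 15935 + 15136 = 81942
Sum over 10–17: 5548 + 13668 + 7506 + 6061 + 6570 + 15935 + 15136 + 9588 = 80012
CMA at t=13 = (81942 + 80012) / (2·8) = 161954 / 16 = 10122.125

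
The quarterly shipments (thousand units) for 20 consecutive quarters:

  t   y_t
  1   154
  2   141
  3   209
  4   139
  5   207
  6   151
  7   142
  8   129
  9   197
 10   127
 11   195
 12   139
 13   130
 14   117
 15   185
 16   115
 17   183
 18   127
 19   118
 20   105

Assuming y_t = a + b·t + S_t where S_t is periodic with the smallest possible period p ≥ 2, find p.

6

First differences y_{t+1} − y_t: -13, 68, -70, 68, -56, -9, -13, 68, -70, 68, -56, -9, -13, 68, …
The difference pattern repeats every 6 terms and not for any smaller step, so p = 6.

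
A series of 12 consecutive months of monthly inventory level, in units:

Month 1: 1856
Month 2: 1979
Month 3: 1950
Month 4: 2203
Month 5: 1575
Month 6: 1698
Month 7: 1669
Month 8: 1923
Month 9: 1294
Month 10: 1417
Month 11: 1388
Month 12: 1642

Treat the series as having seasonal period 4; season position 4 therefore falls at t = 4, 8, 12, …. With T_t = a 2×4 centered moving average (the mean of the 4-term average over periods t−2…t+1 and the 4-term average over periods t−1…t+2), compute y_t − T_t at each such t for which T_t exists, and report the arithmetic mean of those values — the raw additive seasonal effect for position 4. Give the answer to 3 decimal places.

311.750

Season position 4 occurs at t = 4, 8 (where T_t is defined).
t=4: T_4 = 1891.62500; y_4 − T_4 = 2203 − 1891.62500 = 311.37500
t=8: T_8 = 1610.87500; y_8 − T_8 = 1923 − 1610.87500 = 312.12500
Mean deviation: (311.37500 + 312.12500) / 2 = 311.750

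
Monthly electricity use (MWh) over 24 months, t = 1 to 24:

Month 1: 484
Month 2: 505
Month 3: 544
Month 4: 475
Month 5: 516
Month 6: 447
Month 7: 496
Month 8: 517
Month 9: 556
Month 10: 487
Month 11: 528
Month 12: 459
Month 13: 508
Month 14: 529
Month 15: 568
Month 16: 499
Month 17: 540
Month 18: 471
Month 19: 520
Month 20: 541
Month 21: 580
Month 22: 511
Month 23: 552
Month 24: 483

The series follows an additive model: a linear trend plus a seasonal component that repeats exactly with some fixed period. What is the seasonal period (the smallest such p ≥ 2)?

6

First differences y_{t+1} − y_t: 21, 39, -69, 41, -69, 49, 21, 39, -69, 41, -69, 49, 21, 39, …
The difference pattern repeats every 6 terms and not for any smaller step, so p = 6.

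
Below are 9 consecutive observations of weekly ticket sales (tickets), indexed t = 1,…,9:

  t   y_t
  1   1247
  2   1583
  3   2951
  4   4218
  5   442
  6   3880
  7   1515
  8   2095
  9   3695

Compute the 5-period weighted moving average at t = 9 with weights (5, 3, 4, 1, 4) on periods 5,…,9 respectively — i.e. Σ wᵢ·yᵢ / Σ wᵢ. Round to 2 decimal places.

2163.82

Weighted sum: 5·442 + 3·3880 + 4·1515 + 1·2095 + 4·3695 = 2210 + 11640 + 6060 + 2095 + 14780 = 36785
Weight total: 5 + 3 + 4 + 1 + 4 = 17
WMA = 36785 / 17 = 2163.82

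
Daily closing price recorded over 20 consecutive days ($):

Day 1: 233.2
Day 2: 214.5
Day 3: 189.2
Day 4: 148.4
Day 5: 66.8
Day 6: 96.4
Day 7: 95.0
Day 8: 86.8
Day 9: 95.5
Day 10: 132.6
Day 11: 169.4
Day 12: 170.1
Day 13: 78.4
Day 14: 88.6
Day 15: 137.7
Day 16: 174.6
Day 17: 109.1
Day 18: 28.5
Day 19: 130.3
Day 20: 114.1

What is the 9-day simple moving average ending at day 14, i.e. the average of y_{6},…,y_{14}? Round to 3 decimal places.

Sum of periods 6–14: 96.4 + 95.0 + 86.8 + 95.5 + 132.6 + 169.4 + 170.1 + 78.4 + 88.6 = 1012.8
Divide by 9: 1012.8 / 9 = 112.533

112.533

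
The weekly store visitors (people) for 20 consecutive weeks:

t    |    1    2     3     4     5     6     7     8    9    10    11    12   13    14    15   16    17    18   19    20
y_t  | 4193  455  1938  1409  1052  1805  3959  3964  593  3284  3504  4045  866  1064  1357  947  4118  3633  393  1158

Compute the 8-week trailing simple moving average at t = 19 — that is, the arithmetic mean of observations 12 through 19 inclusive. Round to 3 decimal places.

2052.875

Sum of periods 12–19: 4045 + 866 + 1064 + 1357 + 947 + 4118 + 3633 + 393 = 16423
Divide by 8: 16423 / 8 = 2052.875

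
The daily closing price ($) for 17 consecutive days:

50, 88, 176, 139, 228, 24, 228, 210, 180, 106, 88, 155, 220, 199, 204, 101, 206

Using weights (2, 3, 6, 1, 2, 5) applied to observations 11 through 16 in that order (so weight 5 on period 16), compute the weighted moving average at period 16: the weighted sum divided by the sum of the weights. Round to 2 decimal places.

161.74

Weighted sum: 2·88 + 3·155 + 6·220 + 1·199 + 2·204 + 5·101 = 176 + 465 + 1320 + 199 + 408 + 505 = 3073
Weight total: 2 + 3 + 6 + 1 + 2 + 5 = 19
WMA = 3073 / 19 = 161.74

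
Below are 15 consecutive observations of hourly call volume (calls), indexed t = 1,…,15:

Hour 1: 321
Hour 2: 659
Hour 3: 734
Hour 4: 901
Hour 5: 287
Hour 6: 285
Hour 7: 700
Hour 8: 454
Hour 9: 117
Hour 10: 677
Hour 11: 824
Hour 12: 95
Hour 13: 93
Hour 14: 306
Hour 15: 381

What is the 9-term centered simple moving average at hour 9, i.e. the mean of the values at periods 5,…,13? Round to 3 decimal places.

392.444

Sum of periods 5–13: 287 + 285 + 700 + 454 + 117 + 677 + 824 + 95 + 93 = 3532
Divide by 9: 3532 / 9 = 392.444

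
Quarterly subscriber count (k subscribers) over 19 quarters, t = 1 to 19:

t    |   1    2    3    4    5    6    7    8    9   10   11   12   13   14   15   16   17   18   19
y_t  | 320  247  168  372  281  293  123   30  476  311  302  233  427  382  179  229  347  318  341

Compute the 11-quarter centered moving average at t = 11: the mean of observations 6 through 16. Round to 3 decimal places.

271.364

Sum of periods 6–16: 293 + 123 + 30 + 476 + 311 + 302 + 233 + 427 + 382 + 179 + 229 = 2985
Divide by 11: 2985 / 11 = 271.364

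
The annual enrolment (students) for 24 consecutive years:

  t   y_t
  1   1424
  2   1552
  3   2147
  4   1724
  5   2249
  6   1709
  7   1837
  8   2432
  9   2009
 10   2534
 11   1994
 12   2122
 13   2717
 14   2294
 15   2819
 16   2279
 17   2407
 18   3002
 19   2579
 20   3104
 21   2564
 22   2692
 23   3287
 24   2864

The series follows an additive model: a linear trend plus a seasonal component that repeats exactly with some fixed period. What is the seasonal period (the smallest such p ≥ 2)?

First differences y_{t+1} − y_t: 128, 595, -423, 525, -540, 128, 595, -423, 525, -540, 128, 595, …
The difference pattern repeats every 5 terms and not for any smaller step, so p = 5.

5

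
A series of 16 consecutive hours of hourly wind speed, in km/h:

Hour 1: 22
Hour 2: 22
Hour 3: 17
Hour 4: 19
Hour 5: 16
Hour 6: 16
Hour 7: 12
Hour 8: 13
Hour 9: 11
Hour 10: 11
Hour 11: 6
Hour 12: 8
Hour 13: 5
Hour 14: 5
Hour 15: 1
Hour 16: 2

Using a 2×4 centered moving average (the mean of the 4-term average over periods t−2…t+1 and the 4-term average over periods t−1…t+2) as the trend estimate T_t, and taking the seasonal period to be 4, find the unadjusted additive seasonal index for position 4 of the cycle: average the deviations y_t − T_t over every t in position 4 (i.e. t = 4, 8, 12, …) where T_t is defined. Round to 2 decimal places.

1.04

Season position 4 occurs at t = 4, 8, 12 (where T_t is defined).
t=4: T_4 = 17.7500; y_4 − T_4 = 19 − 17.7500 = 1.2500
t=8: T_8 = 12.3750; y_8 − T_8 = 13 − 12.3750 = 0.6250
t=12: T_12 = 6.7500; y_12 − T_12 = 8 − 6.7500 = 1.2500
Mean deviation: (1.2500 + 0.6250 + 1.2500) / 3 = 1.04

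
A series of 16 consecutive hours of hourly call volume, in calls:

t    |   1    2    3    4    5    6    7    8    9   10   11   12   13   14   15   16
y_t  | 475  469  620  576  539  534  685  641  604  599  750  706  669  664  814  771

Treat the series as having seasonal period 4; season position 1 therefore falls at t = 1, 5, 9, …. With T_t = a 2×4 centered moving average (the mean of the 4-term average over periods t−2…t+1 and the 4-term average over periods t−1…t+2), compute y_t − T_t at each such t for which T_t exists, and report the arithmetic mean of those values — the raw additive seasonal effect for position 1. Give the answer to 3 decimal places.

-36.333

Season position 1 occurs at t = 5, 9, 13 (where T_t is defined).
t=5: T_5 = 575.37500; y_5 − T_5 = 539 − 575.37500 = -36.37500
t=9: T_9 = 640.37500; y_9 − T_9 = 604 − 640.37500 = -36.37500
t=13: T_13 = 705.25000; y_13 − T_13 = 669 − 705.25000 = -36.25000
Mean deviation: (-36.37500 + -36.37500 + -36.25000) / 3 = -36.333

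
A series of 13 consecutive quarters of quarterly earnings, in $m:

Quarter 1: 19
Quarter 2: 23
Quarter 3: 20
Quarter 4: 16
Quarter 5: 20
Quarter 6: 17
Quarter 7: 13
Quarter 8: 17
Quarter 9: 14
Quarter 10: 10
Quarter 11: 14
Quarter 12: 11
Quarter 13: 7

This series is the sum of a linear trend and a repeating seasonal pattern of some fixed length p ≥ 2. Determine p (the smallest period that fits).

First differences y_{t+1} − y_t: 4, -3, -4, 4, -3, -4, 4, -3, …
The difference pattern repeats every 3 terms and not for any smaller step, so p = 3.

3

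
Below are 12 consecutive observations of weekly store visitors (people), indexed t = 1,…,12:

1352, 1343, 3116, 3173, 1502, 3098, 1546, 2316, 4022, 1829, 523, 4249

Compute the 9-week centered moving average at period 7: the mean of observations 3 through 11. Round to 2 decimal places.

Sum of periods 3–11: 3116 + 3173 + 1502 + 3098 + 1546 + 2316 + 4022 + 1829 + 523 = 21125
Divide by 9: 21125 / 9 = 2347.22

2347.22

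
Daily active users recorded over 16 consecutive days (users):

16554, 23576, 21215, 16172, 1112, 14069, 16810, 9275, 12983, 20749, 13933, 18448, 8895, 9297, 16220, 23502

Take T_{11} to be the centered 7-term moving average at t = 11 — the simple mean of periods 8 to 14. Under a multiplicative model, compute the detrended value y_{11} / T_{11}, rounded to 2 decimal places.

Trend T_11 = (9275 + 12983 + 20749 + 13933 + 18448 + 8895 + 9297) / 7 = 93580/7 = 13368.5714
Ratio to trend: 13933 / 13368.5714 = 1.04

1.04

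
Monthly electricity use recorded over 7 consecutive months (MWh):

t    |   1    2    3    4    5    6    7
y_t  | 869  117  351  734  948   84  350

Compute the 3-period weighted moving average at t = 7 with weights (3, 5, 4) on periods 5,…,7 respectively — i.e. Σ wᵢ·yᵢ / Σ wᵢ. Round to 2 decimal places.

388.67

Weighted sum: 3·948 + 5·84 + 4·350 = 2844 + 420 + 1400 = 4664
Weight total: 3 + 5 + 4 = 12
WMA = 4664 / 12 = 388.67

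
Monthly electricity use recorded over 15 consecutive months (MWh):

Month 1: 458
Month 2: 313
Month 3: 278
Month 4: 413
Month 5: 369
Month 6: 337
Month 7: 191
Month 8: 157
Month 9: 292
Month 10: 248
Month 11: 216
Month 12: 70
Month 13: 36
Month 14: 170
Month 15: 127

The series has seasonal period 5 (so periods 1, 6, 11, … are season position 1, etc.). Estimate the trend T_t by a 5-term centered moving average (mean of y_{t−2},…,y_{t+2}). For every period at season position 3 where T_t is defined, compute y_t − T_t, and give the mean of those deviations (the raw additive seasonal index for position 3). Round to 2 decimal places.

Season position 3 occurs at t = 3, 8, 13 (where T_t is defined).
t=3: T_3 = 366.2000; y_3 − T_3 = 278 − 366.2000 = -88.2000
t=8: T_8 = 245.0000; y_8 − T_8 = 157 − 245.0000 = -88.0000
t=13: T_13 = 123.8000; y_13 − T_13 = 36 − 123.8000 = -87.8000
Mean deviation: (-88.2000 + -88.0000 + -87.8000) / 3 = -88.00

-88.00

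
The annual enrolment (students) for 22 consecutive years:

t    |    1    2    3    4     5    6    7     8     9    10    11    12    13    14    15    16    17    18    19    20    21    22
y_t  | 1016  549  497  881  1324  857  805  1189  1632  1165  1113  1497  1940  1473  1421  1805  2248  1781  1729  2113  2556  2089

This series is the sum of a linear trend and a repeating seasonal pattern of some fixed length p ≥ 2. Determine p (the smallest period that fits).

4

First differences y_{t+1} − y_t: -467, -52, 384, 443, -467, -52, 384, 443, -467, -52, …
The difference pattern repeats every 4 terms and not for any smaller step, so p = 4.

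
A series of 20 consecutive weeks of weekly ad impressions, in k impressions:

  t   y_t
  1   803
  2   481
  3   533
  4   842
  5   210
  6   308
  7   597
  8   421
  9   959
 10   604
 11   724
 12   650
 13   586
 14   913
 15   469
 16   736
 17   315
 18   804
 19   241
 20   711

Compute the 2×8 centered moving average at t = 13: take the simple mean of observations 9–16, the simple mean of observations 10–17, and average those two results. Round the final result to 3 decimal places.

Sum over 9–16: 959 + 604 + 724 + 650 + 586 + 913 + 469 + 736 = 5641
Sum over 10–17: 604 + 724 + 650 + 586 + 913 + 469 + 736 + 315 = 4997
CMA at t=13 = (5641 + 4997) / (2·8) = 10638 / 16 = 664.875

664.875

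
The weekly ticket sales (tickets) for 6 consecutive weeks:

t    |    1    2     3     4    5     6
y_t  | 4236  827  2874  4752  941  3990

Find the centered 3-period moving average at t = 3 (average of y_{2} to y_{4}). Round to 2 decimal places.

2817.67

Sum of periods 2–4: 827 + 2874 + 4752 = 8453
Divide by 3: 8453 / 3 = 2817.67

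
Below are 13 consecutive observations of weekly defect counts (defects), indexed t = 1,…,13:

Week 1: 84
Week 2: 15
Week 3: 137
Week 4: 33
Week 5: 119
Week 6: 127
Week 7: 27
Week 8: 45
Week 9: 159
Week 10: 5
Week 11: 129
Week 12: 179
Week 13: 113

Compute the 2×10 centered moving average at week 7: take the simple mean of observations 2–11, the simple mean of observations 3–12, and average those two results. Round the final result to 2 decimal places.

87.80

Sum over 2–11: 15 + 137 + 33 + 119 + 127 + 27 + 45 + 159 + 5 + 129 = 796
Sum over 3–12: 137 + 33 + 119 + 127 + 27 + 45 + 159 + 5 + 129 + 179 = 960
CMA at t=7 = (796 + 960) / (2·10) = 1756 / 20 = 87.80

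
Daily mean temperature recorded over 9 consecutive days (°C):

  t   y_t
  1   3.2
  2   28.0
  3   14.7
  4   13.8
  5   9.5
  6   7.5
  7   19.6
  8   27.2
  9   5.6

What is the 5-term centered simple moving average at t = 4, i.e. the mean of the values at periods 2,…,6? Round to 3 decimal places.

14.700

Sum of periods 2–6: 28.0 + 14.7 + 13.8 + 9.5 + 7.5 = 73.5
Divide by 5: 73.5 / 5 = 14.700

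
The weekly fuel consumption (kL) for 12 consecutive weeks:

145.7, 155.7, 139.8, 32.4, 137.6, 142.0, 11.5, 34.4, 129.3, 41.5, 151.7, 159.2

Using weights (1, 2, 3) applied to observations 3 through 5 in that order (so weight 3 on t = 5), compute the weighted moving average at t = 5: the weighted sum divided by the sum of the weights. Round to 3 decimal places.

102.900

Weighted sum: 1·139.8 + 2·32.4 + 3·137.6 = 139.8 + 64.8 + 412.8 = 617.4
Weight total: 1 + 2 + 3 = 6
WMA = 617.4 / 6 = 102.900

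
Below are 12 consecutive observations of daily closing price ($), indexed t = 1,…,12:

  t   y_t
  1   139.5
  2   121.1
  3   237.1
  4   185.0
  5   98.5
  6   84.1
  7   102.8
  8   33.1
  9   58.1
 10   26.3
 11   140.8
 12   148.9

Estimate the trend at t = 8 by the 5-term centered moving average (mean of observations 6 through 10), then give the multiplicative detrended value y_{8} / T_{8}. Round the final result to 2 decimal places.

0.54

Trend T_8 = (84.1 + 102.8 + 33.1 + 58.1 + 26.3) / 5 = 304.4/5 = 60.8800
Ratio to trend: 33.1 / 60.8800 = 0.54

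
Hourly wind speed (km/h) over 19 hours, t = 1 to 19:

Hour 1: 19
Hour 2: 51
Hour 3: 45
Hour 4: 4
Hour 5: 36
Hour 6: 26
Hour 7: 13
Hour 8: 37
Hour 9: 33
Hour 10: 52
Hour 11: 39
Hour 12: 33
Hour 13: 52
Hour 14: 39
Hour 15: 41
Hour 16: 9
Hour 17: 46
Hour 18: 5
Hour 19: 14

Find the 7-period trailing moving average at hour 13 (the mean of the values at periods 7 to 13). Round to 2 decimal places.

37.00

Sum of periods 7–13: 13 + 37 + 33 + 52 + 39 + 33 + 52 = 259
Divide by 7: 259 / 7 = 37.00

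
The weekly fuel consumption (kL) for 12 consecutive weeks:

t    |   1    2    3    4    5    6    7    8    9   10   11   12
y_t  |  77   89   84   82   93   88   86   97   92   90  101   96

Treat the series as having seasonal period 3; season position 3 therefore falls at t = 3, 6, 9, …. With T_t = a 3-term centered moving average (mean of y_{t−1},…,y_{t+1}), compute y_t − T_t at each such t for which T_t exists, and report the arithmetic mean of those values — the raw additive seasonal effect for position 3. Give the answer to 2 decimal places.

-1.00

Season position 3 occurs at t = 3, 6, 9 (where T_t is defined).
t=3: T_3 = 85.0000; y_3 − T_3 = 84 − 85.0000 = -1.0000
t=6: T_6 = 89.0000; y_6 − T_6 = 88 − 89.0000 = -1.0000
t=9: T_9 = 93.0000; y_9 − T_9 = 92 − 93.0000 = -1.0000
Mean deviation: (-1.0000 + -1.0000 + -1.0000) / 3 = -1.00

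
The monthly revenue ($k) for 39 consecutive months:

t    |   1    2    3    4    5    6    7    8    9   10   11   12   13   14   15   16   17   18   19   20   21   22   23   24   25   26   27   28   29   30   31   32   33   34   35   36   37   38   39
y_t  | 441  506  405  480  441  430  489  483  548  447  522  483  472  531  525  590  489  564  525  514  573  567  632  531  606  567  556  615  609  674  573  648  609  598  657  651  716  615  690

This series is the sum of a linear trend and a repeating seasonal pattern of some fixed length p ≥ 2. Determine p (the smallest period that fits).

First differences y_{t+1} − y_t: 65, -101, 75, -39, -11, 59, -6, 65, -101, 75, -39, -11, 59, -6, 65, -101, …
The difference pattern repeats every 7 terms and not for any smaller step, so p = 7.

7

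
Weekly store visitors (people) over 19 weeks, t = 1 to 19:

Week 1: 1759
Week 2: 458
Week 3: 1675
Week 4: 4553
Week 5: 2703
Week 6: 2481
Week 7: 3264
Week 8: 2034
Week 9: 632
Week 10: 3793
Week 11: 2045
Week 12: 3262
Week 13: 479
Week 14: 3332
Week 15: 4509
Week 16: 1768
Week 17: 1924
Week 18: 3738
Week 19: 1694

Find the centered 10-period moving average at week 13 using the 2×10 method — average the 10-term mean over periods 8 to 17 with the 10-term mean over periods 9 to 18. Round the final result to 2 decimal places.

2463.00

Sum over 8–17: 2034 + 632 + 3793 + 2045 + 3262 + 479 + 3332 + 4509 + 1768 + 1924 = 23778
Sum over 9–18: 632 + 3793 + 2045 + 3262 + 479 + 3332 + 4509 + 1768 + 1924 + 3738 = 25482
CMA at t=13 = (23778 + 25482) / (2·10) = 49260 / 20 = 2463.00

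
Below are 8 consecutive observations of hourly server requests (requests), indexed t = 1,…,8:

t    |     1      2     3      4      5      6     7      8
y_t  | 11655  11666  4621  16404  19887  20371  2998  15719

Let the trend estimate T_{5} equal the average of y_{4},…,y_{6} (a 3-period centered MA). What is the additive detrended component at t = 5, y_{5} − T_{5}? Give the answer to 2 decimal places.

999.67

Trend T_5 = (16404 + 19887 + 20371) / 3 = 56662/3 = 18887.3333
Detrended value: 19887 − 18887.3333 = 999.67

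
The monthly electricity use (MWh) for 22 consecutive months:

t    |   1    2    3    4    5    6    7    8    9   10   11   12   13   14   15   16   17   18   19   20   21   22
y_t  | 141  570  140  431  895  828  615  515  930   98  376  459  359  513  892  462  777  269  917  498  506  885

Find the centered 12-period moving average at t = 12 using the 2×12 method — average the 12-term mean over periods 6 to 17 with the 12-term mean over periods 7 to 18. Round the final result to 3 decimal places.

Sum over 6–17: 828 + 615 + 515 + 930 + 98 + 376 + 459 + 359 + 513 + 892 + 462 + 777 = 6824
Sum over 7–18: 615 + 515 + 930 + 98 + 376 + 459 + 359 + 513 + 892 + 462 + 777 + 269 = 6265
CMA at t=12 = (6824 + 6265) / (2·12) = 13089 / 24 = 545.375

545.375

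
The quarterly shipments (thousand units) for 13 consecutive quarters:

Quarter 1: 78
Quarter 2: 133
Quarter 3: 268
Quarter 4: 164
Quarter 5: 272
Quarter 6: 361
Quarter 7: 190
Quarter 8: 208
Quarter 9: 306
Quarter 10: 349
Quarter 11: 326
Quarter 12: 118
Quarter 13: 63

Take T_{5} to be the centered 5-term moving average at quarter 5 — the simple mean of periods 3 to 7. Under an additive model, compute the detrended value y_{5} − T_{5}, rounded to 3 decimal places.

Trend T_5 = (268 + 164 + 272 + 361 + 190) / 5 = 1255/5 = 251.00000
Detrended value: 272 − 251.00000 = 21.000

21.000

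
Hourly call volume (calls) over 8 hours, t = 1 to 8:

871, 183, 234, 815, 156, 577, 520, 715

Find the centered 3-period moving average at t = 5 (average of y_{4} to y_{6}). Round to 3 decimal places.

Sum of periods 4–6: 815 + 156 + 577 = 1548
Divide by 3: 1548 / 3 = 516.000

516.000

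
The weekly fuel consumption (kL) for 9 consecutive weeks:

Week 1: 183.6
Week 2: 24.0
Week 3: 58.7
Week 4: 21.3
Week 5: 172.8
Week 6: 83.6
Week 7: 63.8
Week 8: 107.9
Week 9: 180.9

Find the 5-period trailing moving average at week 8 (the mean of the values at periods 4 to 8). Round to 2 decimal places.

Sum of periods 4–8: 21.3 + 172.8 + 83.6 + 63.8 + 107.9 = 449.4
Divide by 5: 449.4 / 5 = 89.88

89.88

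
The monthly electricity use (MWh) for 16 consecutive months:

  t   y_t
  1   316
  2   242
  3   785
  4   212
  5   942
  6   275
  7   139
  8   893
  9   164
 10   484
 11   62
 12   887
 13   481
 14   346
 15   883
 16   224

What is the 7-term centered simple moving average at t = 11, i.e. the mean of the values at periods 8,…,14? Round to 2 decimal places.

Sum of periods 8–14: 893 + 164 + 484 + 62 + 887 + 481 + 346 = 3317
Divide by 7: 3317 / 7 = 473.86

473.86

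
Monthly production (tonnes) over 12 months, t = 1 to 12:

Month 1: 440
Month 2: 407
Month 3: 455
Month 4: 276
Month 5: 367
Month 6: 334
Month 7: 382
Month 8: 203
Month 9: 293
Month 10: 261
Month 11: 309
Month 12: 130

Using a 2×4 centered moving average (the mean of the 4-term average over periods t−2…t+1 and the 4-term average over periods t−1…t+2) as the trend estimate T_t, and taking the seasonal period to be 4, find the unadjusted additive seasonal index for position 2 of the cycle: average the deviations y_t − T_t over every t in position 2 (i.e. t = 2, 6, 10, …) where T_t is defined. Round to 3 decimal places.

Season position 2 occurs at t = 6, 10 (where T_t is defined).
t=6: T_6 = 330.62500; y_6 − T_6 = 334 − 330.62500 = 3.37500
t=10: T_10 = 257.37500; y_10 − T_10 = 261 − 257.37500 = 3.62500
Mean deviation: (3.37500 + 3.62500) / 2 = 3.500

3.500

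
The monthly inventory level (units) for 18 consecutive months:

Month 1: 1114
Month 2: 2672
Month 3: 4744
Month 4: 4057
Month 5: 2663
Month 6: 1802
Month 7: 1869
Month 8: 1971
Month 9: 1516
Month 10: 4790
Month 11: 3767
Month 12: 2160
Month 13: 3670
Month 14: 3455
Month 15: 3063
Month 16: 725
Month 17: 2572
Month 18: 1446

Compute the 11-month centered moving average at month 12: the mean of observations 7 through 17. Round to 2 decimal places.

2687.09

Sum of periods 7–17: 1869 + 1971 + 1516 + 4790 + 3767 + 2160 + 3670 + 3455 + 3063 + 725 + 2572 = 29558
Divide by 11: 29558 / 11 = 2687.09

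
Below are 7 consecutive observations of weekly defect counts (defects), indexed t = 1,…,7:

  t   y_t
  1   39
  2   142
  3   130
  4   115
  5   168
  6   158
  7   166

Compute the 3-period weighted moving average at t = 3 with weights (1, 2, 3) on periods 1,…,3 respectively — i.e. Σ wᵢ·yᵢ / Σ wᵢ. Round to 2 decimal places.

118.83

Weighted sum: 1·39 + 2·142 + 3·130 = 39 + 284 + 390 = 713
Weight total: 1 + 2 + 3 = 6
WMA = 713 / 6 = 118.83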